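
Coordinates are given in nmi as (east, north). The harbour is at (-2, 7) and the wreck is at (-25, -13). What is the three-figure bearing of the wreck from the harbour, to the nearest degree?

Δeast = -25 − -2 = -23.00; Δnorth = -13 − 7 = -20.00.
Bearing = atan2(Δeast, Δnorth) mod 360° = 228.99° ≈ 229°.

229°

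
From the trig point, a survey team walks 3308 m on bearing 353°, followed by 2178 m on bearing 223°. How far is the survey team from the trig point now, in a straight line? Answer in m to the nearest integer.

2535 m

Leg 1 (353°, 3308 m): east 3308 sin 353° = -403.14, north 3308 cos 353° = 3283.34
Leg 2 (223°, 2178 m): east 2178 sin 223° = -1485.39, north 2178 cos 223° = -1592.89
Net: -1888.54 east, 1690.45 north. Distance = √((-1888.54)² + (1690.45)²) = 2534.602 m.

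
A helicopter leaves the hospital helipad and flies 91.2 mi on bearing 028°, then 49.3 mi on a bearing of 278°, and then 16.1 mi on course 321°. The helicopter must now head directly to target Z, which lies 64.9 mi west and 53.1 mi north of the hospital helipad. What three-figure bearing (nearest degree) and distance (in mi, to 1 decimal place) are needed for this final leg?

Leg 1 (028°, 91.2 mi): east 91.2 sin 28° = 42.82, north 91.2 cos 28° = 80.52
Leg 2 (278°, 49.3 mi): east 49.3 sin 278° = -48.82, north 49.3 cos 278° = 6.86
Leg 3 (321°, 16.1 mi): east 16.1 sin 321° = -10.13, north 16.1 cos 321° = 12.51
Current position: (-16.14, 99.90). Target: (-64.9, 53.1). Remaining: Δeast = -48.76, Δnorth = -46.80.
Bearing = atan2(-48.76, -46.80) mod 360° = 226.18°; distance = √((-48.76)² + (-46.80)²) = 67.587 mi.

226°, 67.6 mi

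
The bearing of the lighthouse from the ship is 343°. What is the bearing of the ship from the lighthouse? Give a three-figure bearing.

163°

Back-bearing = 343° − 180° = 163°.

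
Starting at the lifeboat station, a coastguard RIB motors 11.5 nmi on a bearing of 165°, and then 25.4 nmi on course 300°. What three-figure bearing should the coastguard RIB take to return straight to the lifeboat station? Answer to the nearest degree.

095°

Leg 1 (165°, 11.5 nmi): east 11.5 sin 165° = 2.98, north 11.5 cos 165° = -11.11
Leg 2 (300°, 25.4 nmi): east 25.4 sin 300° = -22.00, north 25.4 cos 300° = 12.70
Net displacement: -19.02 east, 1.59 north. Direction back to start is (19.02, -1.59): bearing = atan2(19.02, -1.59) mod 360° = 94.78° ≈ 095°.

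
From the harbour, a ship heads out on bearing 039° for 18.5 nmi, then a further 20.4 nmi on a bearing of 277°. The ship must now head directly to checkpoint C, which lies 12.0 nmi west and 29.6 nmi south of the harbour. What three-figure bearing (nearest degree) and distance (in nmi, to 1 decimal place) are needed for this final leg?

Leg 1 (039°, 18.5 nmi): east 18.5 sin 39° = 11.64, north 18.5 cos 39° = 14.38
Leg 2 (277°, 20.4 nmi): east 20.4 sin 277° = -20.25, north 20.4 cos 277° = 2.49
Current position: (-8.61, 16.86). Target: (-12.0, -29.6). Remaining: Δeast = -3.39, Δnorth = -46.46.
Bearing = atan2(-3.39, -46.46) mod 360° = 184.18°; distance = √((-3.39)² + (-46.46)²) = 46.587 nmi.

184°, 46.6 nmi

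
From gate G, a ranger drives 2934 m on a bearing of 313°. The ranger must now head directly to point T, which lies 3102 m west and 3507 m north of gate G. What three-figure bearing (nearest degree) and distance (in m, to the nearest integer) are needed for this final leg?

328°, 1784 m

Leg 1 (313°, 2934 m): east 2934 sin 313° = -2145.79, north 2934 cos 313° = 2000.98
Current position: (-2145.79, 2000.98). Target: (-3102, 3507). Remaining: Δeast = -956.21, Δnorth = 1506.02.
Bearing = atan2(-956.21, 1506.02) mod 360° = 327.59°; distance = √((-956.21)² + (1506.02)²) = 1783.934 m.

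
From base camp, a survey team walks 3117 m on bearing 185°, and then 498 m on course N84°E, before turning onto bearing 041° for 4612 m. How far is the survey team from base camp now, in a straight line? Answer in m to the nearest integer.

Leg 1 (185°, 3117 m): east 3117 sin 185° = -271.66, north 3117 cos 185° = -3105.14
Leg 2 (N84°E, 498 m): east 498 sin 84° = 495.27, north 498 cos 84° = 52.06
Leg 3 (041°, 4612 m): east 4612 sin 41° = 3025.74, north 4612 cos 41° = 3480.72
Net: 3249.35 east, 427.64 north. Distance = √((3249.35)² + (427.64)²) = 3277.371 m.

3277 m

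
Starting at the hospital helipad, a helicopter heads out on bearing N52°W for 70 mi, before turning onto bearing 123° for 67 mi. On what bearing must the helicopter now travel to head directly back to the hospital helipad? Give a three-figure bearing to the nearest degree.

189°

Leg 1 (N52°W, 70 mi): east 70 sin 308° = -55.16, north 70 cos 308° = 43.10
Leg 2 (123°, 67 mi): east 67 sin 123° = 56.19, north 67 cos 123° = -36.49
Net displacement: 1.03 east, 6.61 north. Direction back to start is (-1.03, -6.61): bearing = atan2(-1.03, -6.61) mod 360° = 188.86° ≈ 189°.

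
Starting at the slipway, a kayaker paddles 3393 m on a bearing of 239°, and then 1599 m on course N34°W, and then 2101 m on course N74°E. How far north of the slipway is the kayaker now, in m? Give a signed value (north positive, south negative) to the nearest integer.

Leg 1 (239°, 3393 m): east 3393 sin 239° = -2908.37, north 3393 cos 239° = -1747.52
Leg 2 (N34°W, 1599 m): east 1599 sin 326° = -894.15, north 1599 cos 326° = 1325.63
Leg 3 (N74°E, 2101 m): east 2101 sin 74° = 2019.61, north 2101 cos 74° = 579.11
Net north component: 157.22 m.

157 m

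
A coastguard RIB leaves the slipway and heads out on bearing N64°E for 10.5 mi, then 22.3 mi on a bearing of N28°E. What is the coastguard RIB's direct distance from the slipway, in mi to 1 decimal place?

Leg 1 (N64°E, 10.5 mi): east 10.5 sin 64° = 9.44, north 10.5 cos 64° = 4.60
Leg 2 (N28°E, 22.3 mi): east 22.3 sin 28° = 10.47, north 22.3 cos 28° = 19.69
Net: 19.91 east, 24.29 north. Distance = √((19.91)² + (24.29)²) = 31.407 mi.

31.4 mi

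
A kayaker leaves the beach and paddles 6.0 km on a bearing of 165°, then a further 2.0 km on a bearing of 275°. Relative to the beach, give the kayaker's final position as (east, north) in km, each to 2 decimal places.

(-0.44, -5.62)

Leg 1 (165°, 6.0 km): east 6.0 sin 165° = 1.55, north 6.0 cos 165° = -5.80
Leg 2 (275°, 2.0 km): east 2.0 sin 275° = -1.99, north 2.0 cos 275° = 0.17
Summing: -0.44 km east, -5.62 km north → (-0.44, -5.62).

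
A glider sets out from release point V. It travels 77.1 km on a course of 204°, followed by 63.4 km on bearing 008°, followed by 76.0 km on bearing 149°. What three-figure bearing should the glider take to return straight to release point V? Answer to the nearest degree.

347°

Leg 1 (204°, 77.1 km): east 77.1 sin 204° = -31.36, north 77.1 cos 204° = -70.43
Leg 2 (008°, 63.4 km): east 63.4 sin 8° = 8.82, north 63.4 cos 8° = 62.78
Leg 3 (149°, 76.0 km): east 76.0 sin 149° = 39.14, north 76.0 cos 149° = -65.14
Net displacement: 16.61 east, -72.80 north. Direction back to start is (-16.61, 72.80): bearing = atan2(-16.61, 72.80) mod 360° = 347.15° ≈ 347°.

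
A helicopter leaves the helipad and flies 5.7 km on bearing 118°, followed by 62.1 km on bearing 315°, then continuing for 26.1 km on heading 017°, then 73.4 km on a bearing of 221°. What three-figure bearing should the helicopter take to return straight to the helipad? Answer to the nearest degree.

098°

Leg 1 (118°, 5.7 km): east 5.7 sin 118° = 5.03, north 5.7 cos 118° = -2.68
Leg 2 (315°, 62.1 km): east 62.1 sin 315° = -43.91, north 62.1 cos 315° = 43.91
Leg 3 (017°, 26.1 km): east 26.1 sin 17° = 7.63, north 26.1 cos 17° = 24.96
Leg 4 (221°, 73.4 km): east 73.4 sin 221° = -48.15, north 73.4 cos 221° = -55.40
Net displacement: -79.40 east, 10.80 north. Direction back to start is (79.40, -10.80): bearing = atan2(79.40, -10.80) mod 360° = 97.75° ≈ 098°.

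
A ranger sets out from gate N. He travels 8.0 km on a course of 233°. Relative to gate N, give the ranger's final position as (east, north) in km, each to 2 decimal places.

(-6.39, -4.81)

Leg 1 (233°, 8.0 km): east 8.0 sin 233° = -6.39, north 8.0 cos 233° = -4.81
Summing: -6.39 km east, -4.81 km north → (-6.39, -4.81).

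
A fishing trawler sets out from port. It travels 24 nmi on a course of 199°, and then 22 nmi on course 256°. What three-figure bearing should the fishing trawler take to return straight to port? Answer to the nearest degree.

046°

Leg 1 (199°, 24 nmi): east 24 sin 199° = -7.81, north 24 cos 199° = -22.69
Leg 2 (256°, 22 nmi): east 22 sin 256° = -21.35, north 22 cos 256° = -5.32
Net displacement: -29.16 east, -28.01 north. Direction back to start is (29.16, 28.01): bearing = atan2(29.16, 28.01) mod 360° = 46.15° ≈ 046°.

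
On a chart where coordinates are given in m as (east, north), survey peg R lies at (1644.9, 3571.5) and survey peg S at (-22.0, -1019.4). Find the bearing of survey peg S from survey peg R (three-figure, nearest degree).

200°

Δeast = -22.0 − 1644.9 = -1666.90; Δnorth = -1019.4 − 3571.5 = -4590.90.
Bearing = atan2(Δeast, Δnorth) mod 360° = 199.96° ≈ 200°.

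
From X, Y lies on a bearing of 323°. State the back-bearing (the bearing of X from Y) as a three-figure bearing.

143°

Back-bearing = 323° − 180° = 143°.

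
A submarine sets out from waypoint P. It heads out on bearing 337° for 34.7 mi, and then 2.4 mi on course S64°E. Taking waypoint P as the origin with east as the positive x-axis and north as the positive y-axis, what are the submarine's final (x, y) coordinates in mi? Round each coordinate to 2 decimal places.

Leg 1 (337°, 34.7 mi): east 34.7 sin 337° = -13.56, north 34.7 cos 337° = 31.94
Leg 2 (S64°E, 2.4 mi): east 2.4 sin 116° = 2.16, north 2.4 cos 116° = -1.05
Summing: -11.40 mi east, 30.89 mi north → (-11.40, 30.89).

(-11.40, 30.89)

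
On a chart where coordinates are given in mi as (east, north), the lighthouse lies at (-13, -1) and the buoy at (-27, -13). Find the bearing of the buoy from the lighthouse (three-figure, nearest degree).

Δeast = -27 − -13 = -14.00; Δnorth = -13 − -1 = -12.00.
Bearing = atan2(Δeast, Δnorth) mod 360° = 229.40° ≈ 229°.

229°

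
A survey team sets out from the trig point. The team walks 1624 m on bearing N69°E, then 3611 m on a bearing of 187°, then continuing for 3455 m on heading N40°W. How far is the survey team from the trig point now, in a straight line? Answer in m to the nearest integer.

1199 m

Leg 1 (N69°E, 1624 m): east 1624 sin 69° = 1516.13, north 1624 cos 69° = 581.99
Leg 2 (187°, 3611 m): east 3611 sin 187° = -440.07, north 3611 cos 187° = -3584.08
Leg 3 (N40°W, 3455 m): east 3455 sin 320° = -2220.83, north 3455 cos 320° = 2646.68
Net: -1144.77 east, -355.41 north. Distance = √((-1144.77)² + (-355.41)²) = 1198.669 m.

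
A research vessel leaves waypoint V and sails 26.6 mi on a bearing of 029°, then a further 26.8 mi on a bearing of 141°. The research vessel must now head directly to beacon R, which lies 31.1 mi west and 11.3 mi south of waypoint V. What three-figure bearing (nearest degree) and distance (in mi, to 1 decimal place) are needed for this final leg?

Leg 1 (029°, 26.6 mi): east 26.6 sin 29° = 12.90, north 26.6 cos 29° = 23.26
Leg 2 (141°, 26.8 mi): east 26.8 sin 141° = 16.87, north 26.8 cos 141° = -20.83
Current position: (29.76, 2.44). Target: (-31.1, -11.3). Remaining: Δeast = -60.86, Δnorth = -13.74.
Bearing = atan2(-60.86, -13.74) mod 360° = 257.28°; distance = √((-60.86)² + (-13.74)²) = 62.393 mi.

257°, 62.4 mi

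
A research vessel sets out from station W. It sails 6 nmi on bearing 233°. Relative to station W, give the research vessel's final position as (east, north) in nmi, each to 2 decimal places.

Leg 1 (233°, 6 nmi): east 6 sin 233° = -4.79, north 6 cos 233° = -3.61
Summing: -4.79 nmi east, -3.61 nmi north → (-4.79, -3.61).

(-4.79, -3.61)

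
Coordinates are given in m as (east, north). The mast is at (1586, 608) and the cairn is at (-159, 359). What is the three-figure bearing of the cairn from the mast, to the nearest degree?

262°

Δeast = -159 − 1586 = -1745.00; Δnorth = 359 − 608 = -249.00.
Bearing = atan2(Δeast, Δnorth) mod 360° = 261.88° ≈ 262°.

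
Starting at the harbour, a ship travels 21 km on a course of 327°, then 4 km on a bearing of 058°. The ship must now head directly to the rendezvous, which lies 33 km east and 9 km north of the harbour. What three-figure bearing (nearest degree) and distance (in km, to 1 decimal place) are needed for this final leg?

105°, 42.4 km

Leg 1 (327°, 21 km): east 21 sin 327° = -11.44, north 21 cos 327° = 17.61
Leg 2 (058°, 4 km): east 4 sin 58° = 3.39, north 4 cos 58° = 2.12
Current position: (-8.05, 19.73). Target: (33, 9). Remaining: Δeast = 41.05, Δnorth = -10.73.
Bearing = atan2(41.05, -10.73) mod 360° = 104.65°; distance = √((41.05)² + (-10.73)²) = 42.425 km.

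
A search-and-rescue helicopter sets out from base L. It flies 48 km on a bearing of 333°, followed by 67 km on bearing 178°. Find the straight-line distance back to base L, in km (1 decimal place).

Leg 1 (333°, 48 km): east 48 sin 333° = -21.79, north 48 cos 333° = 42.77
Leg 2 (178°, 67 km): east 67 sin 178° = 2.34, north 67 cos 178° = -66.96
Net: -19.45 east, -24.19 north. Distance = √((-19.45)² + (-24.19)²) = 31.042 km.

31.0 km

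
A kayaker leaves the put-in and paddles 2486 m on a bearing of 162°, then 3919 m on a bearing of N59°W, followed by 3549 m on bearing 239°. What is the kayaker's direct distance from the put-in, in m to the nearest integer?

6038 m

Leg 1 (162°, 2486 m): east 2486 sin 162° = 768.22, north 2486 cos 162° = -2364.33
Leg 2 (N59°W, 3919 m): east 3919 sin 301° = -3359.24, north 3919 cos 301° = 2018.43
Leg 3 (239°, 3549 m): east 3549 sin 239° = -3042.09, north 3549 cos 239° = -1827.87
Net: -5633.11 east, -2173.76 north. Distance = √((-5633.11)² + (-2173.76)²) = 6037.977 m.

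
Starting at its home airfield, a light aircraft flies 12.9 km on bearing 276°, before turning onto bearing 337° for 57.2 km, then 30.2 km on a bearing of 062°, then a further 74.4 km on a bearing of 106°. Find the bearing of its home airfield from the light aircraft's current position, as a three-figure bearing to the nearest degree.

Leg 1 (276°, 12.9 km): east 12.9 sin 276° = -12.83, north 12.9 cos 276° = 1.35
Leg 2 (337°, 57.2 km): east 57.2 sin 337° = -22.35, north 57.2 cos 337° = 52.65
Leg 3 (062°, 30.2 km): east 30.2 sin 62° = 26.67, north 30.2 cos 62° = 14.18
Leg 4 (106°, 74.4 km): east 74.4 sin 106° = 71.52, north 74.4 cos 106° = -20.51
Net displacement: 63.00 east, 47.67 north. Direction back to start is (-63.00, -47.67): bearing = atan2(-63.00, -47.67) mod 360° = 232.89° ≈ 233°.

233°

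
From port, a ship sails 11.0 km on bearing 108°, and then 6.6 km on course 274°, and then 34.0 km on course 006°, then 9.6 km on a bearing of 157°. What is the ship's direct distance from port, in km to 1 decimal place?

Leg 1 (108°, 11.0 km): east 11.0 sin 108° = 10.46, north 11.0 cos 108° = -3.40
Leg 2 (274°, 6.6 km): east 6.6 sin 274° = -6.58, north 6.6 cos 274° = 0.46
Leg 3 (006°, 34.0 km): east 34.0 sin 6° = 3.55, north 34.0 cos 6° = 33.81
Leg 4 (157°, 9.6 km): east 9.6 sin 157° = 3.75, north 9.6 cos 157° = -8.84
Net: 11.18 east, 22.04 north. Distance = √((11.18)² + (22.04)²) = 24.713 km.

24.7 km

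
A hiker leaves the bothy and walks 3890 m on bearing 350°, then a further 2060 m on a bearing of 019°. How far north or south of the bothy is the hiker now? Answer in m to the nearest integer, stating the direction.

5779 m north

Leg 1 (350°, 3890 m): east 3890 sin 350° = -675.49, north 3890 cos 350° = 3830.90
Leg 2 (019°, 2060 m): east 2060 sin 19° = 670.67, north 2060 cos 19° = 1947.77
Net north component: 5778.67 m.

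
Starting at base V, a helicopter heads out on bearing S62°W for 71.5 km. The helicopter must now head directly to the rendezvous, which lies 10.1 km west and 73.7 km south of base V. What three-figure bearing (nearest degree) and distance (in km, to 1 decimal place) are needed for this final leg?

Leg 1 (S62°W, 71.5 km): east 71.5 sin 242° = -63.13, north 71.5 cos 242° = -33.57
Current position: (-63.13, -33.57). Target: (-10.1, -73.7). Remaining: Δeast = 53.03, Δnorth = -40.13.
Bearing = atan2(53.03, -40.13) mod 360° = 127.12°; distance = √((53.03)² + (-40.13)²) = 66.505 km.

127°, 66.5 km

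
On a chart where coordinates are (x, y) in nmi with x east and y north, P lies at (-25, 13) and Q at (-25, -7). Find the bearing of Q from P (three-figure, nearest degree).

180°

Δeast = -25 − -25 = 0.00; Δnorth = -7 − 13 = -20.00.
Bearing = atan2(Δeast, Δnorth) mod 360° = 180.00° ≈ 180°.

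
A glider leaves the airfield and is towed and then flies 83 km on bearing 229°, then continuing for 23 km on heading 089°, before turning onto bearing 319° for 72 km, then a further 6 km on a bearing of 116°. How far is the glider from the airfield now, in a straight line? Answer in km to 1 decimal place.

Leg 1 (229°, 83 km): east 83 sin 229° = -62.64, north 83 cos 229° = -54.45
Leg 2 (089°, 23 km): east 23 sin 89° = 23.00, north 23 cos 89° = 0.40
Leg 3 (319°, 72 km): east 72 sin 319° = -47.24, north 72 cos 319° = 54.34
Leg 4 (116°, 6 km): east 6 sin 116° = 5.39, north 6 cos 116° = -2.63
Net: -81.49 east, -2.34 north. Distance = √((-81.49)² + (-2.34)²) = 81.522 km.

81.5 km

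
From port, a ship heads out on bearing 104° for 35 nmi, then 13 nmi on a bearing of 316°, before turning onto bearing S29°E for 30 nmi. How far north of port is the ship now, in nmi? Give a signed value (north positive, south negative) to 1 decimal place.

-25.4 nmi

Leg 1 (104°, 35 nmi): east 35 sin 104° = 33.96, north 35 cos 104° = -8.47
Leg 2 (316°, 13 nmi): east 13 sin 316° = -9.03, north 13 cos 316° = 9.35
Leg 3 (S29°E, 30 nmi): east 30 sin 151° = 14.54, north 30 cos 151° = -26.24
Net north component: -25.35 nmi.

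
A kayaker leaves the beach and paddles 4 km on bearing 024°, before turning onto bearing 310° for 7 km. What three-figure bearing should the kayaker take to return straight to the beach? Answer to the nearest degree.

Leg 1 (024°, 4 km): east 4 sin 24° = 1.63, north 4 cos 24° = 3.65
Leg 2 (310°, 7 km): east 7 sin 310° = -5.36, north 7 cos 310° = 4.50
Net displacement: -3.74 east, 8.15 north. Direction back to start is (3.74, -8.15): bearing = atan2(3.74, -8.15) mod 360° = 155.39° ≈ 155°.

155°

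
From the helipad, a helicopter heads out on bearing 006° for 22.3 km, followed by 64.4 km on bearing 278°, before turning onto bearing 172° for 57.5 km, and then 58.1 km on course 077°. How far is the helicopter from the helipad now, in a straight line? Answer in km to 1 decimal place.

Leg 1 (006°, 22.3 km): east 22.3 sin 6° = 2.33, north 22.3 cos 6° = 22.18
Leg 2 (278°, 64.4 km): east 64.4 sin 278° = -63.77, north 64.4 cos 278° = 8.96
Leg 3 (172°, 57.5 km): east 57.5 sin 172° = 8.00, north 57.5 cos 172° = -56.94
Leg 4 (077°, 58.1 km): east 58.1 sin 77° = 56.61, north 58.1 cos 77° = 13.07
Net: 3.17 east, -12.73 north. Distance = √((3.17)² + (-12.73)²) = 13.119 km.

13.1 km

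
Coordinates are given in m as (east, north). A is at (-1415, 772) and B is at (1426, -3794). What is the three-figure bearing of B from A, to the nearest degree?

148°

Δeast = 1426 − -1415 = 2841.00; Δnorth = -3794 − 772 = -4566.00.
Bearing = atan2(Δeast, Δnorth) mod 360° = 148.11° ≈ 148°.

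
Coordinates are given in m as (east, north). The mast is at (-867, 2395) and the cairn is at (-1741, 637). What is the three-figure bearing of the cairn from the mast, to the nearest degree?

Δeast = -1741 − -867 = -874.00; Δnorth = 637 − 2395 = -1758.00.
Bearing = atan2(Δeast, Δnorth) mod 360° = 206.43° ≈ 206°.

206°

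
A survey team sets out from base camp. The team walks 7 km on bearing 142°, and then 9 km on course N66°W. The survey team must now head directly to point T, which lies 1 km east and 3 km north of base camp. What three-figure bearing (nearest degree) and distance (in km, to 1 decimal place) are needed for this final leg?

045°, 6.9 km

Leg 1 (142°, 7 km): east 7 sin 142° = 4.31, north 7 cos 142° = -5.52
Leg 2 (N66°W, 9 km): east 9 sin 294° = -8.22, north 9 cos 294° = 3.66
Current position: (-3.91, -1.86). Target: (1, 3). Remaining: Δeast = 4.91, Δnorth = 4.86.
Bearing = atan2(4.91, 4.86) mod 360° = 45.33°; distance = √((4.91)² + (4.86)²) = 6.907 km.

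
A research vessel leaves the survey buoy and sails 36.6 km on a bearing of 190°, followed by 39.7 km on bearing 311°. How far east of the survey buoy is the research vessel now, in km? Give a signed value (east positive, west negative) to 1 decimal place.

-36.3 km

Leg 1 (190°, 36.6 km): east 36.6 sin 190° = -6.36, north 36.6 cos 190° = -36.04
Leg 2 (311°, 39.7 km): east 39.7 sin 311° = -29.96, north 39.7 cos 311° = 26.05
Net east component: -36.32 km.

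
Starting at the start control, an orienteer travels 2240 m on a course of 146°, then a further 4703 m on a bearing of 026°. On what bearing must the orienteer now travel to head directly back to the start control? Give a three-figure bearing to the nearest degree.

Leg 1 (146°, 2240 m): east 2240 sin 146° = 1252.59, north 2240 cos 146° = -1857.04
Leg 2 (026°, 4703 m): east 4703 sin 26° = 2061.66, north 4703 cos 26° = 4227.03
Net displacement: 3314.25 east, 2369.98 north. Direction back to start is (-3314.25, -2369.98): bearing = atan2(-3314.25, -2369.98) mod 360° = 234.43° ≈ 234°.

234°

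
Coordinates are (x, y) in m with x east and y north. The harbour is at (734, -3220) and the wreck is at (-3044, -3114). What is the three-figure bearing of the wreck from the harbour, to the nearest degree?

Δeast = -3044 − 734 = -3778.00; Δnorth = -3114 − -3220 = 106.00.
Bearing = atan2(Δeast, Δnorth) mod 360° = 271.61° ≈ 272°.

272°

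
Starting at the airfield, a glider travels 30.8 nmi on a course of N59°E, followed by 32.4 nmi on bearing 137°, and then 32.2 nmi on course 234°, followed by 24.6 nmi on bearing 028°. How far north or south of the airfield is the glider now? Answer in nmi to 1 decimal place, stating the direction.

5.0 nmi south

Leg 1 (N59°E, 30.8 nmi): east 30.8 sin 59° = 26.40, north 30.8 cos 59° = 15.86
Leg 2 (137°, 32.4 nmi): east 32.4 sin 137° = 22.10, north 32.4 cos 137° = -23.70
Leg 3 (234°, 32.2 nmi): east 32.2 sin 234° = -26.05, north 32.2 cos 234° = -18.93
Leg 4 (028°, 24.6 nmi): east 24.6 sin 28° = 11.55, north 24.6 cos 28° = 21.72
Net north component: -5.04 nmi.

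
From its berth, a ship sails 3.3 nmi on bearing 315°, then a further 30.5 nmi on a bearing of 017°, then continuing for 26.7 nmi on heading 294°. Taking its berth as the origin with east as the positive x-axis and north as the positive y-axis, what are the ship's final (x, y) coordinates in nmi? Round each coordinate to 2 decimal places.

(-17.81, 42.36)

Leg 1 (315°, 3.3 nmi): east 3.3 sin 315° = -2.33, north 3.3 cos 315° = 2.33
Leg 2 (017°, 30.5 nmi): east 30.5 sin 17° = 8.92, north 30.5 cos 17° = 29.17
Leg 3 (294°, 26.7 nmi): east 26.7 sin 294° = -24.39, north 26.7 cos 294° = 10.86
Summing: -17.81 nmi east, 42.36 nmi north → (-17.81, 42.36).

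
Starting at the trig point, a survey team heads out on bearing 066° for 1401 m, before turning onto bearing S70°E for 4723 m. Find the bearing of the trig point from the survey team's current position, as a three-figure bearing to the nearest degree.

280°

Leg 1 (066°, 1401 m): east 1401 sin 66° = 1279.88, north 1401 cos 66° = 569.84
Leg 2 (S70°E, 4723 m): east 4723 sin 110° = 4438.17, north 4723 cos 110° = -1615.36
Net displacement: 5718.05 east, -1045.52 north. Direction back to start is (-5718.05, 1045.52): bearing = atan2(-5718.05, 1045.52) mod 360° = 280.36° ≈ 280°.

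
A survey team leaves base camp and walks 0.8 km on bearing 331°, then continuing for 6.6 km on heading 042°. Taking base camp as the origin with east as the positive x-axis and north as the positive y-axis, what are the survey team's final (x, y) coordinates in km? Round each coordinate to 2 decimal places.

(4.03, 5.60)

Leg 1 (331°, 0.8 km): east 0.8 sin 331° = -0.39, north 0.8 cos 331° = 0.70
Leg 2 (042°, 6.6 km): east 6.6 sin 42° = 4.42, north 6.6 cos 42° = 4.90
Summing: 4.03 km east, 5.60 km north → (4.03, 5.60).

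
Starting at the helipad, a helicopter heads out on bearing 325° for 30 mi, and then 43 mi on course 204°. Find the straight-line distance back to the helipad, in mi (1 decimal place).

37.7 mi

Leg 1 (325°, 30 mi): east 30 sin 325° = -17.21, north 30 cos 325° = 24.57
Leg 2 (204°, 43 mi): east 43 sin 204° = -17.49, north 43 cos 204° = -39.28
Net: -34.70 east, -14.71 north. Distance = √((-34.70)² + (-14.71)²) = 37.686 mi.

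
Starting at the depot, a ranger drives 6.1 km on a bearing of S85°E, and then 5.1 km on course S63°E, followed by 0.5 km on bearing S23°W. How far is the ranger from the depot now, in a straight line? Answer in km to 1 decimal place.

10.9 km

Leg 1 (S85°E, 6.1 km): east 6.1 sin 95° = 6.08, north 6.1 cos 95° = -0.53
Leg 2 (S63°E, 5.1 km): east 5.1 sin 117° = 4.54, north 5.1 cos 117° = -2.32
Leg 3 (S23°W, 0.5 km): east 0.5 sin 203° = -0.20, north 0.5 cos 203° = -0.46
Net: 10.43 east, -3.31 north. Distance = √((10.43)² + (-3.31)²) = 10.938 km.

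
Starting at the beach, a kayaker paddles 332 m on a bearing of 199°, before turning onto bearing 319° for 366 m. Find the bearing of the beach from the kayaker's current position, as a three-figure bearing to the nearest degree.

Leg 1 (199°, 332 m): east 332 sin 199° = -108.09, north 332 cos 199° = -313.91
Leg 2 (319°, 366 m): east 366 sin 319° = -240.12, north 366 cos 319° = 276.22
Net displacement: -348.21 east, -37.69 north. Direction back to start is (348.21, 37.69): bearing = atan2(348.21, 37.69) mod 360° = 83.82° ≈ 084°.

084°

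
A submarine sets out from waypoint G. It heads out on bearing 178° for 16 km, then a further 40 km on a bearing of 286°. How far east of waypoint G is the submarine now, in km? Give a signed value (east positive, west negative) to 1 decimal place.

-37.9 km

Leg 1 (178°, 16 km): east 16 sin 178° = 0.56, north 16 cos 178° = -15.99
Leg 2 (286°, 40 km): east 40 sin 286° = -38.45, north 40 cos 286° = 11.03
Net east component: -37.89 km.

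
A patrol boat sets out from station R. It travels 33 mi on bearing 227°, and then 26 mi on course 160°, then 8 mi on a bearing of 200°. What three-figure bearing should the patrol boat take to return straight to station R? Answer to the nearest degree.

018°

Leg 1 (227°, 33 mi): east 33 sin 227° = -24.13, north 33 cos 227° = -22.51
Leg 2 (160°, 26 mi): east 26 sin 160° = 8.89, north 26 cos 160° = -24.43
Leg 3 (200°, 8 mi): east 8 sin 200° = -2.74, north 8 cos 200° = -7.52
Net displacement: -17.98 east, -54.46 north. Direction back to start is (17.98, 54.46): bearing = atan2(17.98, 54.46) mod 360° = 18.27° ≈ 018°.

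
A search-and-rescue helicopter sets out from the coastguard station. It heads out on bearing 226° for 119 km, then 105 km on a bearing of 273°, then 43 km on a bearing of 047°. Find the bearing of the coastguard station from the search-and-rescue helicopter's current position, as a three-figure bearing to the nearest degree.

073°

Leg 1 (226°, 119 km): east 119 sin 226° = -85.60, north 119 cos 226° = -82.66
Leg 2 (273°, 105 km): east 105 sin 273° = -104.86, north 105 cos 273° = 5.50
Leg 3 (047°, 43 km): east 43 sin 47° = 31.45, north 43 cos 47° = 29.33
Net displacement: -159.01 east, -47.84 north. Direction back to start is (159.01, 47.84): bearing = atan2(159.01, 47.84) mod 360° = 73.25° ≈ 073°.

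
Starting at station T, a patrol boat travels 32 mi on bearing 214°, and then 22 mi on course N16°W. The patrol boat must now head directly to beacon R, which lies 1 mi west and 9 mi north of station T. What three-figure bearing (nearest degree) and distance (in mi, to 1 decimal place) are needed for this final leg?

058°, 27.1 mi

Leg 1 (214°, 32 mi): east 32 sin 214° = -17.89, north 32 cos 214° = -26.53
Leg 2 (N16°W, 22 mi): east 22 sin 344° = -6.06, north 22 cos 344° = 21.15
Current position: (-23.96, -5.38). Target: (-1, 9). Remaining: Δeast = 22.96, Δnorth = 14.38.
Bearing = atan2(22.96, 14.38) mod 360° = 57.94°; distance = √((22.96)² + (14.38)²) = 27.091 mi.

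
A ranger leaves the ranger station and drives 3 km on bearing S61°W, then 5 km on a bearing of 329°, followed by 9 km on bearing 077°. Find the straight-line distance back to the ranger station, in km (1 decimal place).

Leg 1 (S61°W, 3 km): east 3 sin 241° = -2.62, north 3 cos 241° = -1.45
Leg 2 (329°, 5 km): east 5 sin 329° = -2.58, north 5 cos 329° = 4.29
Leg 3 (077°, 9 km): east 9 sin 77° = 8.77, north 9 cos 77° = 2.02
Net: 3.57 east, 4.86 north. Distance = √((3.57)² + (4.86)²) = 6.027 km.

6.0 km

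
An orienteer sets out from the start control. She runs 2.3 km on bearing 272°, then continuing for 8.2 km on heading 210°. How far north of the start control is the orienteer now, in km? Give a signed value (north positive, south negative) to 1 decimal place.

-7.0 km

Leg 1 (272°, 2.3 km): east 2.3 sin 272° = -2.30, north 2.3 cos 272° = 0.08
Leg 2 (210°, 8.2 km): east 8.2 sin 210° = -4.10, north 8.2 cos 210° = -7.10
Net north component: -7.02 km.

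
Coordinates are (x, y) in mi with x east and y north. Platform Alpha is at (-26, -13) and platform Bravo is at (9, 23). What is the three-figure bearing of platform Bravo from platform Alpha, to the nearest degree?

Δeast = 9 − -26 = 35.00; Δnorth = 23 − -13 = 36.00.
Bearing = atan2(Δeast, Δnorth) mod 360° = 44.19° ≈ 044°.

044°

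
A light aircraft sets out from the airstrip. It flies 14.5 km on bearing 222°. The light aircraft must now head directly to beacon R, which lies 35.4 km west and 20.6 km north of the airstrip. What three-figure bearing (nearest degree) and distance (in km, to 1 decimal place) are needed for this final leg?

321°, 40.6 km

Leg 1 (222°, 14.5 km): east 14.5 sin 222° = -9.70, north 14.5 cos 222° = -10.78
Current position: (-9.70, -10.78). Target: (-35.4, 20.6). Remaining: Δeast = -25.70, Δnorth = 31.38.
Bearing = atan2(-25.70, 31.38) mod 360° = 320.68°; distance = √((-25.70)² + (31.38)²) = 40.556 km.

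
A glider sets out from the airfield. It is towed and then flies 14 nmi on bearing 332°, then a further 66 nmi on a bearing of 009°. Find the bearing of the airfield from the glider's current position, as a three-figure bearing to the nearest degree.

183°

Leg 1 (332°, 14 nmi): east 14 sin 332° = -6.57, north 14 cos 332° = 12.36
Leg 2 (009°, 66 nmi): east 66 sin 9° = 10.32, north 66 cos 9° = 65.19
Net displacement: 3.75 east, 77.55 north. Direction back to start is (-3.75, -77.55): bearing = atan2(-3.75, -77.55) mod 360° = 182.77° ≈ 183°.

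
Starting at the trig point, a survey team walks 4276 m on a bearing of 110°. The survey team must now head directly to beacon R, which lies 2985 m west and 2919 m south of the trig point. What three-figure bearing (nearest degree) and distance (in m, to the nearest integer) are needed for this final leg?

258°, 7153 m

Leg 1 (110°, 4276 m): east 4276 sin 110° = 4018.13, north 4276 cos 110° = -1462.48
Current position: (4018.13, -1462.48). Target: (-2985, -2919). Remaining: Δeast = -7003.13, Δnorth = -1456.52.
Bearing = atan2(-7003.13, -1456.52) mod 360° = 258.25°; distance = √((-7003.13)² + (-1456.52)²) = 7152.987 m.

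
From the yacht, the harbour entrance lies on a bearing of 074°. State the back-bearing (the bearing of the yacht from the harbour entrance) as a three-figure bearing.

254°

Back-bearing = 074° + 180° = 254°.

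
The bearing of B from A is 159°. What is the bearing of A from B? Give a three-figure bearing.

339°

Back-bearing = 159° + 180° = 339°.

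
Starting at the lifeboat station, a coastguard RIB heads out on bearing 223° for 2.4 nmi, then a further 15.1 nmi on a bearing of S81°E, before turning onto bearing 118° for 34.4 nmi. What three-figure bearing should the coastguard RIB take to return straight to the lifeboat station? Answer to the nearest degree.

Leg 1 (223°, 2.4 nmi): east 2.4 sin 223° = -1.64, north 2.4 cos 223° = -1.76
Leg 2 (S81°E, 15.1 nmi): east 15.1 sin 99° = 14.91, north 15.1 cos 99° = -2.36
Leg 3 (118°, 34.4 nmi): east 34.4 sin 118° = 30.37, north 34.4 cos 118° = -16.15
Net displacement: 43.65 east, -20.27 north. Direction back to start is (-43.65, 20.27): bearing = atan2(-43.65, 20.27) mod 360° = 294.91° ≈ 295°.

295°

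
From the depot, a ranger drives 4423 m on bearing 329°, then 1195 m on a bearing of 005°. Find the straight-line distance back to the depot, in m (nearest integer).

Leg 1 (329°, 4423 m): east 4423 sin 329° = -2278.01, north 4423 cos 329° = 3791.25
Leg 2 (005°, 1195 m): east 1195 sin 5° = 104.15, north 1195 cos 5° = 1190.45
Net: -2173.86 east, 4981.70 north. Distance = √((-2173.86)² + (4981.70)²) = 5435.352 m.

5435 m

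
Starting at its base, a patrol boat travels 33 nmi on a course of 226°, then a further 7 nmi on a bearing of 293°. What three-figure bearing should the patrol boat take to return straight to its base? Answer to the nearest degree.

056°

Leg 1 (226°, 33 nmi): east 33 sin 226° = -23.74, north 33 cos 226° = -22.92
Leg 2 (293°, 7 nmi): east 7 sin 293° = -6.44, north 7 cos 293° = 2.74
Net displacement: -30.18 east, -20.19 north. Direction back to start is (30.18, 20.19): bearing = atan2(30.18, 20.19) mod 360° = 56.22° ≈ 056°.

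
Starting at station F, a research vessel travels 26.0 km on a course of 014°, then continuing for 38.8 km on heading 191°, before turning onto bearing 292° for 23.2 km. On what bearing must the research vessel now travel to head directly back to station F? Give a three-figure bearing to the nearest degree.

080°

Leg 1 (014°, 26.0 km): east 26.0 sin 14° = 6.29, north 26.0 cos 14° = 25.23
Leg 2 (191°, 38.8 km): east 38.8 sin 191° = -7.40, north 38.8 cos 191° = -38.09
Leg 3 (292°, 23.2 km): east 23.2 sin 292° = -21.51, north 23.2 cos 292° = 8.69
Net displacement: -22.62 east, -4.17 north. Direction back to start is (22.62, 4.17): bearing = atan2(22.62, 4.17) mod 360° = 79.56° ≈ 080°.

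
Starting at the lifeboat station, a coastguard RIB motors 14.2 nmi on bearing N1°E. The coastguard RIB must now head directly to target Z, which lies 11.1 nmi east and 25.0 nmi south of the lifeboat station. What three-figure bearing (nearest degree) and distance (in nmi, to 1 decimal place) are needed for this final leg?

165°, 40.7 nmi

Leg 1 (N1°E, 14.2 nmi): east 14.2 sin 1° = 0.25, north 14.2 cos 1° = 14.20
Current position: (0.25, 14.20). Target: (11.1, -25.0). Remaining: Δeast = 10.85, Δnorth = -39.20.
Bearing = atan2(10.85, -39.20) mod 360° = 164.52°; distance = √((10.85)² + (-39.20)²) = 40.672 nmi.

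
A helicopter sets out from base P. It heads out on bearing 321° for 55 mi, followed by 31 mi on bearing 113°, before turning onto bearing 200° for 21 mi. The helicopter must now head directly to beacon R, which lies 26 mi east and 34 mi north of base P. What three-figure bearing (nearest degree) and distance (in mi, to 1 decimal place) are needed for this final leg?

060°, 45.6 mi

Leg 1 (321°, 55 mi): east 55 sin 321° = -34.61, north 55 cos 321° = 42.74
Leg 2 (113°, 31 mi): east 31 sin 113° = 28.54, north 31 cos 113° = -12.11
Leg 3 (200°, 21 mi): east 21 sin 200° = -7.18, north 21 cos 200° = -19.73
Current position: (-13.26, 10.90). Target: (26, 34). Remaining: Δeast = 39.26, Δnorth = 23.10.
Bearing = atan2(39.26, 23.10) mod 360° = 59.52°; distance = √((39.26)² + (23.10)²) = 45.553 mi.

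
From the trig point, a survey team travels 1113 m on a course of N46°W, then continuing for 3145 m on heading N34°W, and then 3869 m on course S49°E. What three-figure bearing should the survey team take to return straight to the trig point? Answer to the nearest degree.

Leg 1 (N46°W, 1113 m): east 1113 sin 314° = -800.63, north 1113 cos 314° = 773.15
Leg 2 (N34°W, 3145 m): east 3145 sin 326° = -1758.66, north 3145 cos 326° = 2607.32
Leg 3 (S49°E, 3869 m): east 3869 sin 131° = 2919.97, north 3869 cos 131° = -2538.29
Net displacement: 360.68 east, 842.19 north. Direction back to start is (-360.68, -842.19): bearing = atan2(-360.68, -842.19) mod 360° = 203.18° ≈ 203°.

203°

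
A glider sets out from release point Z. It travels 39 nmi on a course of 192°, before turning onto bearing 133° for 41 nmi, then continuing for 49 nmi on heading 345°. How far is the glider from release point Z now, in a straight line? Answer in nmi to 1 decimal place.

20.9 nmi

Leg 1 (192°, 39 nmi): east 39 sin 192° = -8.11, north 39 cos 192° = -38.15
Leg 2 (133°, 41 nmi): east 41 sin 133° = 29.99, north 41 cos 133° = -27.96
Leg 3 (345°, 49 nmi): east 49 sin 345° = -12.68, north 49 cos 345° = 47.33
Net: 9.19 east, -18.78 north. Distance = √((9.19)² + (-18.78)²) = 20.910 nmi.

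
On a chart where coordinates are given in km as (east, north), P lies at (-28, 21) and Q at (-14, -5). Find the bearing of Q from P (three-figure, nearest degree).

152°

Δeast = -14 − -28 = 14.00; Δnorth = -5 − 21 = -26.00.
Bearing = atan2(Δeast, Δnorth) mod 360° = 151.70° ≈ 152°.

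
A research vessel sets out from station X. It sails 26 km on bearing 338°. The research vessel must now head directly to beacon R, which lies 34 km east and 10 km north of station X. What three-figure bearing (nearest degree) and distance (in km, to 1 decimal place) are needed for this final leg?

Leg 1 (338°, 26 km): east 26 sin 338° = -9.74, north 26 cos 338° = 24.11
Current position: (-9.74, 24.11). Target: (34, 10). Remaining: Δeast = 43.74, Δnorth = -14.11.
Bearing = atan2(43.74, -14.11) mod 360° = 107.88°; distance = √((43.74)² + (-14.11)²) = 45.958 km.

108°, 46.0 km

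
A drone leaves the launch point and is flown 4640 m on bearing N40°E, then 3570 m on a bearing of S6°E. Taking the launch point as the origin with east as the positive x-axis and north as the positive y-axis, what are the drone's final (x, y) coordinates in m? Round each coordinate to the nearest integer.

(3356, 4)

Leg 1 (N40°E, 4640 m): east 4640 sin 40° = 2982.53, north 4640 cos 40° = 3554.45
Leg 2 (S6°E, 3570 m): east 3570 sin 174° = 373.17, north 3570 cos 174° = -3550.44
Summing: 3355.70 m east, 4.00 m north → (3356, 4).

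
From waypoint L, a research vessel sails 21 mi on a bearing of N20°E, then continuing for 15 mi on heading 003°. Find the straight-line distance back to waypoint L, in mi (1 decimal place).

Leg 1 (N20°E, 21 mi): east 21 sin 20° = 7.18, north 21 cos 20° = 19.73
Leg 2 (003°, 15 mi): east 15 sin 3° = 0.79, north 15 cos 3° = 14.98
Net: 7.97 east, 34.71 north. Distance = √((7.97)² + (34.71)²) = 35.616 mi.

35.6 mi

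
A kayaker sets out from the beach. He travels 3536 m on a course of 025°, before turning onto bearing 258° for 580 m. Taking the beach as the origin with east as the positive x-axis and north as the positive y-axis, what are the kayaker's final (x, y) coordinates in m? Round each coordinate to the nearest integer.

(927, 3084)

Leg 1 (025°, 3536 m): east 3536 sin 25° = 1494.38, north 3536 cos 25° = 3204.70
Leg 2 (258°, 580 m): east 580 sin 258° = -567.33, north 580 cos 258° = -120.59
Summing: 927.05 m east, 3084.12 m north → (927, 3084).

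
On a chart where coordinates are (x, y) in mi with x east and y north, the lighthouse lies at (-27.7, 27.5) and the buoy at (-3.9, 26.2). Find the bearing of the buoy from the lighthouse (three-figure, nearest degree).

093°

Δeast = -3.9 − -27.7 = 23.80; Δnorth = 26.2 − 27.5 = -1.30.
Bearing = atan2(Δeast, Δnorth) mod 360° = 93.13° ≈ 093°.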